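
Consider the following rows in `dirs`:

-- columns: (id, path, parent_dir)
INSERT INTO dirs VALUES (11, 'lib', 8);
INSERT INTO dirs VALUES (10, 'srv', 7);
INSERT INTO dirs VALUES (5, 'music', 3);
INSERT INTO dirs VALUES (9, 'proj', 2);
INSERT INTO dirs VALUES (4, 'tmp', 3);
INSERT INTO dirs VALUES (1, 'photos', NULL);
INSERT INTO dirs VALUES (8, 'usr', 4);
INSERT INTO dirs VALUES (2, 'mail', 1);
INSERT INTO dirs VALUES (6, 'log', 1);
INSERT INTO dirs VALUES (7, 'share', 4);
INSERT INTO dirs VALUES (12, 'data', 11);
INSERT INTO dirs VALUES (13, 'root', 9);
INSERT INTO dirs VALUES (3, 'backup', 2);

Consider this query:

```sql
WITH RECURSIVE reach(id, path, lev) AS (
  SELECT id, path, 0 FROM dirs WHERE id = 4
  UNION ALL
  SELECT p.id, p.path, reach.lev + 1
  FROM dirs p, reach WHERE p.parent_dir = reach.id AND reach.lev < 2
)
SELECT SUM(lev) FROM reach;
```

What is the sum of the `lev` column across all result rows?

Base: id=4 (tmp) at lev 0.
Iteration 1: rows with parent_dir in {4} -> share (id 7, lev 1), usr (id 8, lev 1).
Iteration 2: rows with parent_dir in {7,8} -> srv (id 10, lev 2), lib (id 11, lev 2).
Iteration 3: lev < 2 fails for all current rows; recursion stops.
SUM(lev) = 0 + 1 + 1 + 2 + 2 = 6.

6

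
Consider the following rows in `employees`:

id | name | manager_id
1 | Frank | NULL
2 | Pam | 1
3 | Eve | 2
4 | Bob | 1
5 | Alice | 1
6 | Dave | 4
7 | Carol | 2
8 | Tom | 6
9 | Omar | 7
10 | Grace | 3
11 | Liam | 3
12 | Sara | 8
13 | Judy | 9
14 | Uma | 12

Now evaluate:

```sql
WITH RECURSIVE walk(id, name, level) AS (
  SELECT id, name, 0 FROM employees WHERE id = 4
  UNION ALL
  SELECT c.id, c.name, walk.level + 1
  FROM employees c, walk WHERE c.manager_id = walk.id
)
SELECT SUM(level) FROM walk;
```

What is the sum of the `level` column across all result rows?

10

Base: id=4 (Bob) at level 0.
Iteration 1: rows with manager_id in {4} -> Dave (id 6, level 1).
Iteration 2: rows with manager_id in {6} -> Tom (id 8, level 2).
Iteration 3: rows with manager_id in {8} -> Sara (id 12, level 3).
Iteration 4: rows with manager_id in {12} -> Uma (id 14, level 4).
Iteration 5: no rows with manager_id in {14}; recursion stops.
SUM(level) = 0 + 1 + 2 + 3 + 4 = 10.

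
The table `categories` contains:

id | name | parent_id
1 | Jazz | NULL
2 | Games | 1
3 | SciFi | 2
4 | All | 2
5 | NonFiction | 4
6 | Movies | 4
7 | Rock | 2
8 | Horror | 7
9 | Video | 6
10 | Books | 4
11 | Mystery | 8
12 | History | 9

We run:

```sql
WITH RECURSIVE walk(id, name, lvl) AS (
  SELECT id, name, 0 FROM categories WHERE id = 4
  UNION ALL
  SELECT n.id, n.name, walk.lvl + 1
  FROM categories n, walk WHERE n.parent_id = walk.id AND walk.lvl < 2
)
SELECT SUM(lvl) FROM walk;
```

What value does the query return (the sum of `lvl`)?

5

Base: id=4 (All) at lvl 0.
Iteration 1: rows with parent_id in {4} -> NonFiction (id 5, lvl 1), Movies (id 6, lvl 1), Books (id 10, lvl 1).
Iteration 2: rows with parent_id in {5,6,10} -> Video (id 9, lvl 2).
Iteration 3: lvl < 2 fails for all current rows; recursion stops.
SUM(lvl) = 0 + 1 + 1 + 1 + 2 = 5.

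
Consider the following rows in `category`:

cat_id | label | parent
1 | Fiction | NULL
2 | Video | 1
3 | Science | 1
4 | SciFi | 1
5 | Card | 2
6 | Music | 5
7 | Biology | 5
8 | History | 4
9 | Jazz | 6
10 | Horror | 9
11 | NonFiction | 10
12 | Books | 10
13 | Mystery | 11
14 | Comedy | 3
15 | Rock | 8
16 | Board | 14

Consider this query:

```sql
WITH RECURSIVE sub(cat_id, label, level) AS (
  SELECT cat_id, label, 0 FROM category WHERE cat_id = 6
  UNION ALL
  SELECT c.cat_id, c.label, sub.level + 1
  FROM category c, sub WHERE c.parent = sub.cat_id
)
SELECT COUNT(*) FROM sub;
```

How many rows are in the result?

6

Base: cat_id=6 (Music) at level 0.
Iteration 1: rows with parent in {6} -> Jazz (id 9, level 1).
Iteration 2: rows with parent in {9} -> Horror (id 10, level 2).
Iteration 3: rows with parent in {10} -> NonFiction (id 11, level 3), Books (id 12, level 3).
Iteration 4: rows with parent in {11,12} -> Mystery (id 13, level 4).
Iteration 5: no rows with parent in {13}; recursion stops.
Total rows emitted: 6.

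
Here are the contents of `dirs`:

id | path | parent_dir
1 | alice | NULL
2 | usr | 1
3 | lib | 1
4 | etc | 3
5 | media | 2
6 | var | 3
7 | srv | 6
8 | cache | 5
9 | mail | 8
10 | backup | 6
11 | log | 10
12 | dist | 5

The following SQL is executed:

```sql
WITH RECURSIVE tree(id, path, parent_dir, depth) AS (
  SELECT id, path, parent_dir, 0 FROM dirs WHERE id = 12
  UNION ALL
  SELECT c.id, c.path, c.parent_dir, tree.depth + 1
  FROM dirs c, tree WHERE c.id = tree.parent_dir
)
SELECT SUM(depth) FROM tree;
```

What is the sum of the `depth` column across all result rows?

Base: id=12 (dist), parent_dir=5, depth 0.
Iteration 1: join on id=5 -> media (id 5, parent_dir=2, depth 1).
Iteration 2: join on id=2 -> usr (id 2, parent_dir=1, depth 2).
Iteration 3: join on id=1 -> alice (id 1, parent_dir=NULL, depth 3).
Iteration 4: parent_dir is NULL; no match; recursion stops.
SUM(depth) = 0 + 1 + 2 + 3 = 6.

6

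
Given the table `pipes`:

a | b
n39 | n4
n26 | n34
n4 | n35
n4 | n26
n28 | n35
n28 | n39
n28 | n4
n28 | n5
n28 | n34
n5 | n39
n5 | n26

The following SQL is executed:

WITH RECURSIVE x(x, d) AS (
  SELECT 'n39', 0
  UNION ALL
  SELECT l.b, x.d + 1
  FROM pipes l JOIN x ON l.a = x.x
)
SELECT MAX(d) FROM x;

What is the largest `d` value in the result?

Base: (n39, d=0).
Iteration 1: edges from {n39} -> (n4, d=1).
Iteration 2: edges from {n4} -> (n26, d=2), (n35, d=2).
Iteration 3: edges from {n26,n35} -> (n34, d=3).
Iteration 4: no outgoing edges from {n34}; recursion stops.
d values: 0, 1, 2, 2, 3; the maximum is 3.

3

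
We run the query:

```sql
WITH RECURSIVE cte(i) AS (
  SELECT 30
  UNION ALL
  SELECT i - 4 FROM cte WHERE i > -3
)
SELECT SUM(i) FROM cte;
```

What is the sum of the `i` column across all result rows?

Base: i=30.
Iteration 1: 30 > -3 holds -> i = 30 - 4 = 26.
Iteration 2: 26 > -3 holds -> i = 26 - 4 = 22.
Iteration 3: 22 > -3 holds -> i = 22 - 4 = 18.
Iteration 4: 18 > -3 holds -> i = 18 - 4 = 14.
Iteration 5: 14 > -3 holds -> i = 14 - 4 = 10.
Iteration 6: 10 > -3 holds -> i = 10 - 4 = 6.
Iteration 7: 6 > -3 holds -> i = 6 - 4 = 2.
Iteration 8: 2 > -3 holds -> i = 2 - 4 = -2.
Iteration 9: -2 > -3 holds -> i = -2 - 4 = -6.
Iteration 10: -6 > -3 fails; recursion stops.
SUM(i) = 30 + 26 + 22 + 18 + 14 + 10 + 6 + 2 + -2 + -6 = 120.

120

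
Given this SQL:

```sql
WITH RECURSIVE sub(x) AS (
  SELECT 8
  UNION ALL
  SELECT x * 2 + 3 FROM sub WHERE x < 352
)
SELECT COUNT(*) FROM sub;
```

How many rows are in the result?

7

Base: x=8.
Iteration 1: 8 < 352 holds -> x = 8 * 2 + 3 = 19.
Iteration 2: 19 < 352 holds -> x = 19 * 2 + 3 = 41.
Iteration 3: 41 < 352 holds -> x = 41 * 2 + 3 = 85.
Iteration 4: 85 < 352 holds -> x = 85 * 2 + 3 = 173.
Iteration 5: 173 < 352 holds -> x = 173 * 2 + 3 = 349.
Iteration 6: 349 < 352 holds -> x = 349 * 2 + 3 = 701.
Iteration 7: 701 < 352 fails; recursion stops.
Total rows emitted: 7.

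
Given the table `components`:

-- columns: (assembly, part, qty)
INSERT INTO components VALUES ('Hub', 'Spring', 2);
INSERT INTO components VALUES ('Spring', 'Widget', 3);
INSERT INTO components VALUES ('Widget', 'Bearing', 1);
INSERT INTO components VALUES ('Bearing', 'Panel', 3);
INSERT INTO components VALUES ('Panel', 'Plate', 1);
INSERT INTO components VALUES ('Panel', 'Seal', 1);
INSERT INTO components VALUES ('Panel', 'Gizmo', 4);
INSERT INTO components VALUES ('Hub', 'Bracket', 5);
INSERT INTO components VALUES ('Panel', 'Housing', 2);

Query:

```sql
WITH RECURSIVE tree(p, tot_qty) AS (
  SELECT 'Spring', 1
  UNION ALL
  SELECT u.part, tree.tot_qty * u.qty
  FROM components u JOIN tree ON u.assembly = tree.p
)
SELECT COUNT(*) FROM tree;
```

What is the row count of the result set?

Base: (Spring, tot_qty=1).
Iteration 1: components of {Spring} -> Widget = 1*3 = 3.
Iteration 2: components of {Widget} -> Bearing = 3*1 = 3.
Iteration 3: components of {Bearing} -> Panel = 3*3 = 9.
Iteration 4: components of {Panel} -> Gizmo = 9*4 = 36, Housing = 9*2 = 18, Plate = 9*1 = 9, Seal = 9*1 = 9.
Iteration 5: no further components; recursion stops.
Total rows emitted: 8.

8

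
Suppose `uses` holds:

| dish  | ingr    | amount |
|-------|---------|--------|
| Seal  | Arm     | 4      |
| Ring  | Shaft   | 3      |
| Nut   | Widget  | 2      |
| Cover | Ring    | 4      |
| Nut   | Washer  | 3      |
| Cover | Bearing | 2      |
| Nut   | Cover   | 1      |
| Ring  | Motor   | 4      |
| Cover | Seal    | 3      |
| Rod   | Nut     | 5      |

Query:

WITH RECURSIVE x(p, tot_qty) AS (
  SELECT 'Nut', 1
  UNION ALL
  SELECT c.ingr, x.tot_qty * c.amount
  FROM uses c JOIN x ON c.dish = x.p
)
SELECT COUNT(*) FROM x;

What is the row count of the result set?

10

Base: (Nut, tot_qty=1).
Iteration 1: components of {Nut} -> Cover = 1*1 = 1, Washer = 1*3 = 3, Widget = 1*2 = 2.
Iteration 2: components of {Cover,Washer,Widget} -> Bearing = 1*2 = 2, Ring = 1*4 = 4, Seal = 1*3 = 3.
Iteration 3: components of {Bearing,Ring,Seal} -> Arm = 3*4 = 12, Motor = 4*4 = 16, Shaft = 4*3 = 12.
Iteration 4: no further components; recursion stops.
Total rows emitted: 10.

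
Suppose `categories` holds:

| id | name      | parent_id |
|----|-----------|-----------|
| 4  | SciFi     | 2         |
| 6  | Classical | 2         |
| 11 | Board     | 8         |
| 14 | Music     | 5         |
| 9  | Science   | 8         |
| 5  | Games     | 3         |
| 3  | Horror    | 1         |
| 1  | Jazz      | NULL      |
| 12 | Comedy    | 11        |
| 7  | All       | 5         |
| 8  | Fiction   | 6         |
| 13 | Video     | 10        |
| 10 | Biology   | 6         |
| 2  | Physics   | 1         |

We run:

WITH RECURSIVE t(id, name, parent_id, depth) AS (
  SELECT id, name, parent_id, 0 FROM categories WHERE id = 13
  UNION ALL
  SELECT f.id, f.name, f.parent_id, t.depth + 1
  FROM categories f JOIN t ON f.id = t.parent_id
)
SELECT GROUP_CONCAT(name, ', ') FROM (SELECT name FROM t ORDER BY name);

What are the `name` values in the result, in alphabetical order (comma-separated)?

Biology, Classical, Jazz, Physics, Video

Base: id=13 (Video), parent_id=10, depth 0.
Iteration 1: join on id=10 -> Biology (id 10, parent_id=6, depth 1).
Iteration 2: join on id=6 -> Classical (id 6, parent_id=2, depth 2).
Iteration 3: join on id=2 -> Physics (id 2, parent_id=1, depth 3).
Iteration 4: join on id=1 -> Jazz (id 1, parent_id=NULL, depth 4).
Iteration 5: parent_id is NULL; no match; recursion stops.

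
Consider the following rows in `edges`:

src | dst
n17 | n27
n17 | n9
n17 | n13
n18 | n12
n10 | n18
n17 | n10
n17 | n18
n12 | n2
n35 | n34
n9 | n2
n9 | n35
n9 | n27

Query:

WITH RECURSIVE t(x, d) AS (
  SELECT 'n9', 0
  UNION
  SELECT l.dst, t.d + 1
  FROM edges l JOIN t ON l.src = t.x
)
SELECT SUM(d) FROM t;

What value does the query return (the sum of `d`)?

5

Base: (n9, d=0).
Iteration 1: edges from {n9} -> (n2, d=1), (n27, d=1), (n35, d=1).
Iteration 2: edges from {n2,n27,n35} -> (n34, d=2).
Iteration 3: no outgoing edges from {n34}; recursion stops.
SUM(d) = 0 + 1 + 1 + 1 + 2 = 5.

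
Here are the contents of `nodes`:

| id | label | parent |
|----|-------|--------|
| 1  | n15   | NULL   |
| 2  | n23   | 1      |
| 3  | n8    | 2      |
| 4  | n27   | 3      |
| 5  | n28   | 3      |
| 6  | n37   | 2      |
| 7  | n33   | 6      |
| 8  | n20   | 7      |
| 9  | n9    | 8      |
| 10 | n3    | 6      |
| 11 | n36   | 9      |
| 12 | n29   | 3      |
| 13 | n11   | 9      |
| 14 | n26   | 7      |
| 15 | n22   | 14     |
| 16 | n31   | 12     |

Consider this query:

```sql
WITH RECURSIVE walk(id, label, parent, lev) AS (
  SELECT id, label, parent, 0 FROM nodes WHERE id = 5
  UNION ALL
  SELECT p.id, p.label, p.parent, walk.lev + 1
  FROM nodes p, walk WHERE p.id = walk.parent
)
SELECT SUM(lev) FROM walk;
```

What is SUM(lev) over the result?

Base: id=5 (n28), parent=3, lev 0.
Iteration 1: join on id=3 -> n8 (id 3, parent=2, lev 1).
Iteration 2: join on id=2 -> n23 (id 2, parent=1, lev 2).
Iteration 3: join on id=1 -> n15 (id 1, parent=NULL, lev 3).
Iteration 4: parent is NULL; no match; recursion stops.
SUM(lev) = 0 + 1 + 2 + 3 = 6.

6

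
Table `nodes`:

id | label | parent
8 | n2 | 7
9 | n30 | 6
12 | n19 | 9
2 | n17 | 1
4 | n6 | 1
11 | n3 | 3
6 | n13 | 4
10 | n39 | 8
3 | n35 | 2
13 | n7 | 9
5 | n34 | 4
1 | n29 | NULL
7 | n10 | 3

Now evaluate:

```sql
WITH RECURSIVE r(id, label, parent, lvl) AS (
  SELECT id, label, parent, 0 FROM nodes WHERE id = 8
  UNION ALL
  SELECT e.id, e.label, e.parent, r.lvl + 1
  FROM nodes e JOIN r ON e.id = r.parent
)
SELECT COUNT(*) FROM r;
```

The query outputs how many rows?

Base: id=8 (n2), parent=7, lvl 0.
Iteration 1: join on id=7 -> n10 (id 7, parent=3, lvl 1).
Iteration 2: join on id=3 -> n35 (id 3, parent=2, lvl 2).
Iteration 3: join on id=2 -> n17 (id 2, parent=1, lvl 3).
Iteration 4: join on id=1 -> n29 (id 1, parent=NULL, lvl 4).
Iteration 5: parent is NULL; no match; recursion stops.
Total rows emitted: 5.

5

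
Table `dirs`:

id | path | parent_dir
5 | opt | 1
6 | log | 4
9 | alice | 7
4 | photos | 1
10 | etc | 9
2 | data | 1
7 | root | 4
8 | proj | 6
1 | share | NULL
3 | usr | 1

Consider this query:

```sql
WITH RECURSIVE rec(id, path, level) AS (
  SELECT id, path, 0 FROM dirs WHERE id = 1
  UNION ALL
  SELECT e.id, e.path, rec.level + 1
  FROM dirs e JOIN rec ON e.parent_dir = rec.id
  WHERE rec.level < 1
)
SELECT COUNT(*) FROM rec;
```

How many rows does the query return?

Base: id=1 (share) at level 0.
Iteration 1: rows with parent_dir in {1} -> data (id 2, level 1), usr (id 3, level 1), photos (id 4, level 1), opt (id 5, level 1).
Iteration 2: level < 1 fails for all current rows; recursion stops.
Total rows emitted: 5.

5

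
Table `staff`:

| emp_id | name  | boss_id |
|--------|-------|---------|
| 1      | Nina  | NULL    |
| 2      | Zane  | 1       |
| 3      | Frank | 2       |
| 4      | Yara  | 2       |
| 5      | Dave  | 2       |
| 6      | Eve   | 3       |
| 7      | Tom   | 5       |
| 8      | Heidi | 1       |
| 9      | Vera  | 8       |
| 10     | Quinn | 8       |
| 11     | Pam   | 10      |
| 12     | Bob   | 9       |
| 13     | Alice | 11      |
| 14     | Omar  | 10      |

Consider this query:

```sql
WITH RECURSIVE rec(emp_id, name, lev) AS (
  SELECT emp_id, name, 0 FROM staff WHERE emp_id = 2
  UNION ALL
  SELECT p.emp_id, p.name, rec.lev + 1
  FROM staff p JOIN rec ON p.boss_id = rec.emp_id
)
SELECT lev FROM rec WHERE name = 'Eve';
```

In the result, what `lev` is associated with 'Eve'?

Base: emp_id=2 (Zane) at lev 0.
Iteration 1: rows with boss_id in {2} -> Frank (id 3, lev 1), Yara (id 4, lev 1), Dave (id 5, lev 1).
Iteration 2: rows with boss_id in {3,4,5} -> Eve (id 6, lev 2), Tom (id 7, lev 2).
Iteration 3: no rows with boss_id in {6,7}; recursion stops.

2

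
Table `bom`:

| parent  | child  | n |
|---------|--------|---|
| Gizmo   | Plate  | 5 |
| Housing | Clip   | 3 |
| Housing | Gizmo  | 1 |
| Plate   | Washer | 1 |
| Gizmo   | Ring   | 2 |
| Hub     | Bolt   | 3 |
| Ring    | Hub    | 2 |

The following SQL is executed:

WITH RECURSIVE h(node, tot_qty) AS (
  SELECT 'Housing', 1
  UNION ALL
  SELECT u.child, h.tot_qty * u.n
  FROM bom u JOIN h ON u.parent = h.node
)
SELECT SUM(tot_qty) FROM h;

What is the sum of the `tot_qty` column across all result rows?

33

Base: (Housing, tot_qty=1).
Iteration 1: components of {Housing} -> Clip = 1*3 = 3, Gizmo = 1*1 = 1.
Iteration 2: components of {Clip,Gizmo} -> Plate = 1*5 = 5, Ring = 1*2 = 2.
Iteration 3: components of {Plate,Ring} -> Hub = 2*2 = 4, Washer = 5*1 = 5.
Iteration 4: components of {Hub,Washer} -> Bolt = 4*3 = 12.
Iteration 5: no further components; recursion stops.
SUM(tot_qty) = 1 + 3 + 1 + 5 + 2 + 5 + 4 + 12 = 33.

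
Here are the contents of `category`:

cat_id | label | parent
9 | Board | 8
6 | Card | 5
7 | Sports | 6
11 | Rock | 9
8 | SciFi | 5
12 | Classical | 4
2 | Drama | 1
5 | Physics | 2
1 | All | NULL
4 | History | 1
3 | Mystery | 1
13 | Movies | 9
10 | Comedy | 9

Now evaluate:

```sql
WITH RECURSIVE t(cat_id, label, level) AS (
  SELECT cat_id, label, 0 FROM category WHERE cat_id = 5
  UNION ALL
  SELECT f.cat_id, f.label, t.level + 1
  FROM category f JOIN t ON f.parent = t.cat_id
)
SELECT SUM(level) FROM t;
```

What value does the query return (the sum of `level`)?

Base: cat_id=5 (Physics) at level 0.
Iteration 1: rows with parent in {5} -> Card (id 6, level 1), SciFi (id 8, level 1).
Iteration 2: rows with parent in {6,8} -> Sports (id 7, level 2), Board (id 9, level 2).
Iteration 3: rows with parent in {7,9} -> Comedy (id 10, level 3), Rock (id 11, level 3), Movies (id 13, level 3).
Iteration 4: no rows with parent in {10,11,13}; recursion stops.
SUM(level) = 0 + 1 + 1 + 2 + 2 + 3 + 3 + 3 = 15.

15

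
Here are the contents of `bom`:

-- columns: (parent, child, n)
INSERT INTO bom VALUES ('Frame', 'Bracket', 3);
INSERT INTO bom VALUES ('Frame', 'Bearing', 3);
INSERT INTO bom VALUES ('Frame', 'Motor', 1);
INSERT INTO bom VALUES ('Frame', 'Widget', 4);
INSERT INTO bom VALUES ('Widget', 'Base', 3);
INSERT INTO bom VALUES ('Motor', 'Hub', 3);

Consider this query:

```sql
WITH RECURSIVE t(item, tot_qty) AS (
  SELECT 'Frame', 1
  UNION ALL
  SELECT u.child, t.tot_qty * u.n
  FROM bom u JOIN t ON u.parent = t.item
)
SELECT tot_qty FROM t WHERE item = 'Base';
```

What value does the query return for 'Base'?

Base: (Frame, tot_qty=1).
Iteration 1: components of {Frame} -> Bearing = 1*3 = 3, Bracket = 1*3 = 3, Motor = 1*1 = 1, Widget = 1*4 = 4.
Iteration 2: components of {Bearing,Bracket,Motor,Widget} -> Base = 4*3 = 12, Hub = 1*3 = 3.
Iteration 3: no further components; recursion stops.

12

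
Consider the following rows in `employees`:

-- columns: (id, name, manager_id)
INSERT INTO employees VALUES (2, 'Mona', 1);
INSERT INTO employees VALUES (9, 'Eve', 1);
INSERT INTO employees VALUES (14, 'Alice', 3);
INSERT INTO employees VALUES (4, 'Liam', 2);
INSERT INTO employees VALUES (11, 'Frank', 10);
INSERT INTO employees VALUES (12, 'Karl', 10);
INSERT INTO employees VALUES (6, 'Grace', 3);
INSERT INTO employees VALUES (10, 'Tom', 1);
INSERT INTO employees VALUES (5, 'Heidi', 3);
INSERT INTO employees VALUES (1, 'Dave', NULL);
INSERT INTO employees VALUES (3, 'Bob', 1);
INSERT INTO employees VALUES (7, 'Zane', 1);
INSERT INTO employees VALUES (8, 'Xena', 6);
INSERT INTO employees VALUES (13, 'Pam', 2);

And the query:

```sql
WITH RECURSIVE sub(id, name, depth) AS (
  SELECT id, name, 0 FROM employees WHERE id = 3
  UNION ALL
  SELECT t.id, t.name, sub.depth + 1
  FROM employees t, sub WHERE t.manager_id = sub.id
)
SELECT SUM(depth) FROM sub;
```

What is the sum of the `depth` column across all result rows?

Base: id=3 (Bob) at depth 0.
Iteration 1: rows with manager_id in {3} -> Heidi (id 5, depth 1), Grace (id 6, depth 1), Alice (id 14, depth 1).
Iteration 2: rows with manager_id in {5,6,14} -> Xena (id 8, depth 2).
Iteration 3: no rows with manager_id in {8}; recursion stops.
SUM(depth) = 0 + 1 + 1 + 1 + 2 = 5.

5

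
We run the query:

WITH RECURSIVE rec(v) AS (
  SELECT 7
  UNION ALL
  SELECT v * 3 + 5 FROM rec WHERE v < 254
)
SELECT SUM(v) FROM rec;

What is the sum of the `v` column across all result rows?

Base: v=7.
Iteration 1: 7 < 254 holds -> v = 7 * 3 + 5 = 26.
Iteration 2: 26 < 254 holds -> v = 26 * 3 + 5 = 83.
Iteration 3: 83 < 254 holds -> v = 83 * 3 + 5 = 254.
Iteration 4: 254 < 254 fails; recursion stops.
SUM(v) = 7 + 26 + 83 + 254 = 370.

370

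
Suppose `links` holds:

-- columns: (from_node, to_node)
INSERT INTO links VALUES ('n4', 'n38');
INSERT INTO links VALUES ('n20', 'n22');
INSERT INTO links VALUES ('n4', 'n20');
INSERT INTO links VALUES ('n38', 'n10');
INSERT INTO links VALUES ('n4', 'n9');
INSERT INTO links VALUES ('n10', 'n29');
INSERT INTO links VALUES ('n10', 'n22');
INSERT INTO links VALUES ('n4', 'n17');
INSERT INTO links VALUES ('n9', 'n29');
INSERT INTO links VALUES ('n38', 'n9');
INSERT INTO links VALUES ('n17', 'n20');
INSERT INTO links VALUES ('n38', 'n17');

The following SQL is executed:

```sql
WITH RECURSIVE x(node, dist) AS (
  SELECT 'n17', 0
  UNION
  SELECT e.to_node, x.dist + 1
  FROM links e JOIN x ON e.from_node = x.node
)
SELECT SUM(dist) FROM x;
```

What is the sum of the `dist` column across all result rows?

Base: (n17, dist=0).
Iteration 1: edges from {n17} -> (n20, dist=1).
Iteration 2: edges from {n20} -> (n22, dist=2).
Iteration 3: no outgoing edges from {n22}; recursion stops.
SUM(dist) = 0 + 1 + 2 = 3.

3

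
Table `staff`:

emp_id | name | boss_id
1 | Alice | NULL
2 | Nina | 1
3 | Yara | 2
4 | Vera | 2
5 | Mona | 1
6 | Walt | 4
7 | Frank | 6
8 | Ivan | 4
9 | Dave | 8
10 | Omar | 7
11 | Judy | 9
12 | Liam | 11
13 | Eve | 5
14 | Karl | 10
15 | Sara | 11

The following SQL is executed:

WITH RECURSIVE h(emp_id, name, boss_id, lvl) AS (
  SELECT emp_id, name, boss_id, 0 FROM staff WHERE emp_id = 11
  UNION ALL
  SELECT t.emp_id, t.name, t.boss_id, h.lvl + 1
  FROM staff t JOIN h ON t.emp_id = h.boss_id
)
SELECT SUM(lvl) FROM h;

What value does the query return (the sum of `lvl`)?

Base: emp_id=11 (Judy), boss_id=9, lvl 0.
Iteration 1: join on emp_id=9 -> Dave (id 9, boss_id=8, lvl 1).
Iteration 2: join on emp_id=8 -> Ivan (id 8, boss_id=4, lvl 2).
Iteration 3: join on emp_id=4 -> Vera (id 4, boss_id=2, lvl 3).
Iteration 4: join on emp_id=2 -> Nina (id 2, boss_id=1, lvl 4).
Iteration 5: join on emp_id=1 -> Alice (id 1, boss_id=NULL, lvl 5).
Iteration 6: boss_id is NULL; no match; recursion stops.
SUM(lvl) = 0 + 1 + 2 + 3 + 4 + 5 = 15.

15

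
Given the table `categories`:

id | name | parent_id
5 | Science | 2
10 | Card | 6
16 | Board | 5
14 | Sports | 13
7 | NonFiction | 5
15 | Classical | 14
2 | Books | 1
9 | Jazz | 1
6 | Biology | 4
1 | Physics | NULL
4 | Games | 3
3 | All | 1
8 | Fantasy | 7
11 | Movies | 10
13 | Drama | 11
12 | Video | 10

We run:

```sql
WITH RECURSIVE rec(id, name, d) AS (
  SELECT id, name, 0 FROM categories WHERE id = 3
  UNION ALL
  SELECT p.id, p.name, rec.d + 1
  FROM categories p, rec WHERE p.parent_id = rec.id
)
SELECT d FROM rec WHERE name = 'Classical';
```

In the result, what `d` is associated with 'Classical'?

Base: id=3 (All) at d 0.
Iteration 1: rows with parent_id in {3} -> Games (id 4, d 1).
Iteration 2: rows with parent_id in {4} -> Biology (id 6, d 2).
Iteration 3: rows with parent_id in {6} -> Card (id 10, d 3).
Iteration 4: rows with parent_id in {10} -> Movies (id 11, d 4), Video (id 12, d 4).
Iteration 5: rows with parent_id in {11,12} -> Drama (id 13, d 5).
Iteration 6: rows with parent_id in {13} -> Sports (id 14, d 6).
Iteration 7: rows with parent_id in {14} -> Classical (id 15, d 7).
Iteration 8: no rows with parent_id in {15}; recursion stops.

7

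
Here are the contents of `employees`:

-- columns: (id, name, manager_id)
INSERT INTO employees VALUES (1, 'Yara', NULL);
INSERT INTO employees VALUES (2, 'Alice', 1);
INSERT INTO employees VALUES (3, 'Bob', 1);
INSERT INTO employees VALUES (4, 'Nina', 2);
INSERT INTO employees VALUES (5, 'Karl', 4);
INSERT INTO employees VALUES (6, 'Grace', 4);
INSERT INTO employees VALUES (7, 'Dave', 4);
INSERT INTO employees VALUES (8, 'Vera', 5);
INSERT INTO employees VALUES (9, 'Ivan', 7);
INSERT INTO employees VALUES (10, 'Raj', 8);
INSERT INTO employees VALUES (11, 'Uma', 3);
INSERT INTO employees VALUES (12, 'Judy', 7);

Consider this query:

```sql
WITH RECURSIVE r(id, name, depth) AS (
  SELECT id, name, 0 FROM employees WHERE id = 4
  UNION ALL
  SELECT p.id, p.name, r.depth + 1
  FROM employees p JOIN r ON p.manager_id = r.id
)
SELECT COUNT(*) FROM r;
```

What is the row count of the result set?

8

Base: id=4 (Nina) at depth 0.
Iteration 1: rows with manager_id in {4} -> Karl (id 5, depth 1), Grace (id 6, depth 1), Dave (id 7, depth 1).
Iteration 2: rows with manager_id in {5,6,7} -> Vera (id 8, depth 2), Ivan (id 9, depth 2), Judy (id 12, depth 2).
Iteration 3: rows with manager_id in {8,9,12} -> Raj (id 10, depth 3).
Iteration 4: no rows with manager_id in {10}; recursion stops.
Total rows emitted: 8.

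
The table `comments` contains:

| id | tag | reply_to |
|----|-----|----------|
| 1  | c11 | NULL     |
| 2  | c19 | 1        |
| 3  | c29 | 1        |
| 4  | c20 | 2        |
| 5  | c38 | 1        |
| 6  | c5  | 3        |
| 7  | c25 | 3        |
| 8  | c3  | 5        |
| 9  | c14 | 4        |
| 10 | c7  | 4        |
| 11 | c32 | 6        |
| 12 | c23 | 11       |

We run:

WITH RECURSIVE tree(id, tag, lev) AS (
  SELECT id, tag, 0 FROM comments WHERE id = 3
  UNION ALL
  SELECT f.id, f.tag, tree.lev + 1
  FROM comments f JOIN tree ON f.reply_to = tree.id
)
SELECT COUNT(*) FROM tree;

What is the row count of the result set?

5

Base: id=3 (c29) at lev 0.
Iteration 1: rows with reply_to in {3} -> c5 (id 6, lev 1), c25 (id 7, lev 1).
Iteration 2: rows with reply_to in {6,7} -> c32 (id 11, lev 2).
Iteration 3: rows with reply_to in {11} -> c23 (id 12, lev 3).
Iteration 4: no rows with reply_to in {12}; recursion stops.
Total rows emitted: 5.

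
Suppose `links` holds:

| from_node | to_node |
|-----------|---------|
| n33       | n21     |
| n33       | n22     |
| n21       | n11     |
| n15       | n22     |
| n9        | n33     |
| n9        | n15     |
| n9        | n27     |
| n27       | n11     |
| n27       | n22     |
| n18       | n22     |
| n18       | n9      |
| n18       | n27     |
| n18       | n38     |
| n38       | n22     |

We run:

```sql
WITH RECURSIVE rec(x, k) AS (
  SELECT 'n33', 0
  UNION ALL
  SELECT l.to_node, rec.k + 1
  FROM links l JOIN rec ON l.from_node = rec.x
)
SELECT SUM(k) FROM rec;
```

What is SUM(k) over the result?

Base: (n33, k=0).
Iteration 1: edges from {n33} -> (n21, k=1), (n22, k=1).
Iteration 2: edges from {n21,n22} -> (n11, k=2).
Iteration 3: no outgoing edges from {n11}; recursion stops.
SUM(k) = 0 + 1 + 1 + 2 = 4.

4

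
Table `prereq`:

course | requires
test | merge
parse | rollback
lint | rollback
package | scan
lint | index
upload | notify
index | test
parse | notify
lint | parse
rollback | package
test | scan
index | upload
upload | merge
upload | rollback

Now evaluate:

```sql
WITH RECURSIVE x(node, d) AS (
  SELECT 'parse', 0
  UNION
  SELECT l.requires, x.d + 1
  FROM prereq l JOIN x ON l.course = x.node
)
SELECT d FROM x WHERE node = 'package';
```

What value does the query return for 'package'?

Base: (parse, d=0).
Iteration 1: edges from {parse} -> (notify, d=1), (rollback, d=1).
Iteration 2: edges from {notify,rollback} -> (package, d=2).
Iteration 3: edges from {package} -> (scan, d=3).
Iteration 4: no outgoing edges from {scan}; recursion stops.

2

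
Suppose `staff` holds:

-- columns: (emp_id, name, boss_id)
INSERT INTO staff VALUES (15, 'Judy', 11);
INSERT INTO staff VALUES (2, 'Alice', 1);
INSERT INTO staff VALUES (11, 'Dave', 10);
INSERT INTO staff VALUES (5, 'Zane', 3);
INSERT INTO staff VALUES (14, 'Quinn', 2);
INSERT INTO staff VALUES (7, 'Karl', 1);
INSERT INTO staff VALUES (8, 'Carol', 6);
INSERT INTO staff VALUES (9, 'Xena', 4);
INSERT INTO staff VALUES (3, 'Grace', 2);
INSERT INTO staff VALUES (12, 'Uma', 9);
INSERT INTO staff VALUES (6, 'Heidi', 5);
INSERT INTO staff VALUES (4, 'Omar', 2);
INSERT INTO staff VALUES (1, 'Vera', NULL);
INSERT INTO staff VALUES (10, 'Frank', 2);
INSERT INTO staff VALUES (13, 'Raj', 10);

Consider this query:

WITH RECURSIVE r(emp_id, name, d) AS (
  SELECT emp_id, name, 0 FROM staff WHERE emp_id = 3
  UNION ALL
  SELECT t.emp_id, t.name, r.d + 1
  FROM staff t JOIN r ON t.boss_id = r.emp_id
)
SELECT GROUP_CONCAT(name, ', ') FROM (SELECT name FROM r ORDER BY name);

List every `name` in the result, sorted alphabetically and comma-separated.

Carol, Grace, Heidi, Zane

Base: emp_id=3 (Grace) at d 0.
Iteration 1: rows with boss_id in {3} -> Zane (id 5, d 1).
Iteration 2: rows with boss_id in {5} -> Heidi (id 6, d 2).
Iteration 3: rows with boss_id in {6} -> Carol (id 8, d 3).
Iteration 4: no rows with boss_id in {8}; recursion stops.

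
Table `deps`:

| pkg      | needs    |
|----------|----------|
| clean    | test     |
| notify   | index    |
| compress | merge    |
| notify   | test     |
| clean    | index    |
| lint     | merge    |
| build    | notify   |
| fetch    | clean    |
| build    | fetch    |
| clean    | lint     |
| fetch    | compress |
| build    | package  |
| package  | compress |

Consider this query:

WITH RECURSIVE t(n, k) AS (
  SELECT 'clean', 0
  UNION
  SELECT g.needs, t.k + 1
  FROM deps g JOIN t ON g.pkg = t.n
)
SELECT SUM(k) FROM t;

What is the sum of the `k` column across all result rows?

Base: (clean, k=0).
Iteration 1: edges from {clean} -> (index, k=1), (lint, k=1), (test, k=1).
Iteration 2: edges from {index,lint,test} -> (merge, k=2).
Iteration 3: no outgoing edges from {merge}; recursion stops.
SUM(k) = 0 + 1 + 1 + 1 + 2 = 5.

5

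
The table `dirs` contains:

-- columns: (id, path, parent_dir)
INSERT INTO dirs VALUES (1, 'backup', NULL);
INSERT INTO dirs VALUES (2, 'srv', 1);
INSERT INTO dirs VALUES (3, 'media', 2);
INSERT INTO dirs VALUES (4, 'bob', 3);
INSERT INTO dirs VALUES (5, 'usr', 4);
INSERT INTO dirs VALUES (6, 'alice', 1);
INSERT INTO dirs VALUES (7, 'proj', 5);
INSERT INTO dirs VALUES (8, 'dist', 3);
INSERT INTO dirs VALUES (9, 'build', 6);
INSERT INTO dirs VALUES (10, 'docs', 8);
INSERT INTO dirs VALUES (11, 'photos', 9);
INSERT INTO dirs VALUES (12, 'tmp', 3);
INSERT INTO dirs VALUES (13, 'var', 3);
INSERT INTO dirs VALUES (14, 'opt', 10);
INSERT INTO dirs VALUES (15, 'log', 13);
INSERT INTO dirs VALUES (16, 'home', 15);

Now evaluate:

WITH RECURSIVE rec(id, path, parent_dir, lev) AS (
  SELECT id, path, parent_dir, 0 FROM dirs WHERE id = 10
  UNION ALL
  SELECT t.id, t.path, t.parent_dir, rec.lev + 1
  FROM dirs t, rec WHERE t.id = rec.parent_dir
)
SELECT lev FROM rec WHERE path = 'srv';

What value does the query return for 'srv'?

Base: id=10 (docs), parent_dir=8, lev 0.
Iteration 1: join on id=8 -> dist (id 8, parent_dir=3, lev 1).
Iteration 2: join on id=3 -> media (id 3, parent_dir=2, lev 2).
Iteration 3: join on id=2 -> srv (id 2, parent_dir=1, lev 3).
Iteration 4: join on id=1 -> backup (id 1, parent_dir=NULL, lev 4).
Iteration 5: parent_dir is NULL; no match; recursion stops.

3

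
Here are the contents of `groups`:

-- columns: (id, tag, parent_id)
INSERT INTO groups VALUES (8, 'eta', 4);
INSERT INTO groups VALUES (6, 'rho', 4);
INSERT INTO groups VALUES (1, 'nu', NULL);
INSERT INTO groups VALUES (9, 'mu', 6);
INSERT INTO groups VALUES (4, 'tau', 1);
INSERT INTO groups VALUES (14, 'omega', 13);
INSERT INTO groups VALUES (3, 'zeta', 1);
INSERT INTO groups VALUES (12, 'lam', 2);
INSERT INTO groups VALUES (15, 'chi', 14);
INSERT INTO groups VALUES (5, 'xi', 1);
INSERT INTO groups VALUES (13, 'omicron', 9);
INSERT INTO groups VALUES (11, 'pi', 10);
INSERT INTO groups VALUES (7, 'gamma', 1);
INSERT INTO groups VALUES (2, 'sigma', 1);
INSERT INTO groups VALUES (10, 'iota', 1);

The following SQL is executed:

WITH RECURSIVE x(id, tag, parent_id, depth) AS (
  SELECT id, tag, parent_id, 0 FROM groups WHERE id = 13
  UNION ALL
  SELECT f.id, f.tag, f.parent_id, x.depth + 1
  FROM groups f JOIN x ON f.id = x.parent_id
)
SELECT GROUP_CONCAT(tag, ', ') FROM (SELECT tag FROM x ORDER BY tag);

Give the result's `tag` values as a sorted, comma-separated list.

mu, nu, omicron, rho, tau

Base: id=13 (omicron), parent_id=9, depth 0.
Iteration 1: join on id=9 -> mu (id 9, parent_id=6, depth 1).
Iteration 2: join on id=6 -> rho (id 6, parent_id=4, depth 2).
Iteration 3: join on id=4 -> tau (id 4, parent_id=1, depth 3).
Iteration 4: join on id=1 -> nu (id 1, parent_id=NULL, depth 4).
Iteration 5: parent_id is NULL; no match; recursion stops.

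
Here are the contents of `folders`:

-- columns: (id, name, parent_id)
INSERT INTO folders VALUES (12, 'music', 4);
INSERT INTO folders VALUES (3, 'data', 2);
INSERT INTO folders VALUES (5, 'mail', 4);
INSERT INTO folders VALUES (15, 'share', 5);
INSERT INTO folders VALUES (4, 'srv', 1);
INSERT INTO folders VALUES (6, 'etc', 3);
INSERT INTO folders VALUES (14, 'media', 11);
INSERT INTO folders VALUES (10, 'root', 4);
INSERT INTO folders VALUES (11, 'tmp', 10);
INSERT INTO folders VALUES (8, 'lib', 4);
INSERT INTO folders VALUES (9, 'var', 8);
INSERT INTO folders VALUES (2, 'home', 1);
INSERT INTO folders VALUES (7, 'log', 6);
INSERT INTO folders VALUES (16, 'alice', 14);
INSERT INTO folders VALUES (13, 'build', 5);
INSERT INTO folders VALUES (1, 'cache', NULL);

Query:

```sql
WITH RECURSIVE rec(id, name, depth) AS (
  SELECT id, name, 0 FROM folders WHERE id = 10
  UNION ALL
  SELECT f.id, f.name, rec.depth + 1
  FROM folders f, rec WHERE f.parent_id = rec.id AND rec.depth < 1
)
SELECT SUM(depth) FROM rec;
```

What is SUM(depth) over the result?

1

Base: id=10 (root) at depth 0.
Iteration 1: rows with parent_id in {10} -> tmp (id 11, depth 1).
Iteration 2: depth < 1 fails for all current rows; recursion stops.
SUM(depth) = 0 + 1 = 1.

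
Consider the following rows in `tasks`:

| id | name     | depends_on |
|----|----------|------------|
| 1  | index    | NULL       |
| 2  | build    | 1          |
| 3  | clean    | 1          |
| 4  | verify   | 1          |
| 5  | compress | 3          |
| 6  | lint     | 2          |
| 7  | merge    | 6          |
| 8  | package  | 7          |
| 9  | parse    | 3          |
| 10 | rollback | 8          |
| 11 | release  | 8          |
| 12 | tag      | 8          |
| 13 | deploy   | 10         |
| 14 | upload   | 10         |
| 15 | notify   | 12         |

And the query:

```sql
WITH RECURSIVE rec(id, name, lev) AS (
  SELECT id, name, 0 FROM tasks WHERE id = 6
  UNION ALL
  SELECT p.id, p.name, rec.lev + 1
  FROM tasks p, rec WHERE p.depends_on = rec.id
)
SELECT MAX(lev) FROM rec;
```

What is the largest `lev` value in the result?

4

Base: id=6 (lint) at lev 0.
Iteration 1: rows with depends_on in {6} -> merge (id 7, lev 1).
Iteration 2: rows with depends_on in {7} -> package (id 8, lev 2).
Iteration 3: rows with depends_on in {8} -> rollback (id 10, lev 3), release (id 11, lev 3), tag (id 12, lev 3).
Iteration 4: rows with depends_on in {10,11,12} -> deploy (id 13, lev 4), upload (id 14, lev 4), notify (id 15, lev 4).
Iteration 5: no rows with depends_on in {13,14,15}; recursion stops.
lev values: 0, 1, 2, 3, 3, 3, 4, 4, 4; the maximum is 4.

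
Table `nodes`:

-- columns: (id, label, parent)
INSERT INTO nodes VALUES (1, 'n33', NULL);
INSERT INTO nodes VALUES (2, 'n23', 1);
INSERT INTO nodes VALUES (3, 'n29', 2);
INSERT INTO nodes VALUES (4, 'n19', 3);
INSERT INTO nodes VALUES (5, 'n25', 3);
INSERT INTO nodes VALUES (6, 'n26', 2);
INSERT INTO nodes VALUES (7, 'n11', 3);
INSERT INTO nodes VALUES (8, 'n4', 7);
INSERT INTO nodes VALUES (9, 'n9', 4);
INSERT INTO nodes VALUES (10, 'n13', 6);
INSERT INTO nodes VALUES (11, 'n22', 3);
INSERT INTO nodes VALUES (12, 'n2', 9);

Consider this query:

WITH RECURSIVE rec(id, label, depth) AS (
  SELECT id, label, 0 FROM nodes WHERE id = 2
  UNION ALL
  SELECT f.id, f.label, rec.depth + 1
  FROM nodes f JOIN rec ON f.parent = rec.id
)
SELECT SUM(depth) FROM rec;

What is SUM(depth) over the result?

Base: id=2 (n23) at depth 0.
Iteration 1: rows with parent in {2} -> n29 (id 3, depth 1), n26 (id 6, depth 1).
Iteration 2: rows with parent in {3,6} -> n19 (id 4, depth 2), n25 (id 5, depth 2), n11 (id 7, depth 2), n13 (id 10, depth 2), n22 (id 11, depth 2).
Iteration 3: rows with parent in {4,5,7,10,11} -> n4 (id 8, depth 3), n9 (id 9, depth 3).
Iteration 4: rows with parent in {8,9} -> n2 (id 12, depth 4).
Iteration 5: no rows with parent in {12}; recursion stops.
SUM(depth) = 0 + 1 + 1 + 2 + 2 + 2 + 2 + 2 + 3 + 3 + 4 = 22.

22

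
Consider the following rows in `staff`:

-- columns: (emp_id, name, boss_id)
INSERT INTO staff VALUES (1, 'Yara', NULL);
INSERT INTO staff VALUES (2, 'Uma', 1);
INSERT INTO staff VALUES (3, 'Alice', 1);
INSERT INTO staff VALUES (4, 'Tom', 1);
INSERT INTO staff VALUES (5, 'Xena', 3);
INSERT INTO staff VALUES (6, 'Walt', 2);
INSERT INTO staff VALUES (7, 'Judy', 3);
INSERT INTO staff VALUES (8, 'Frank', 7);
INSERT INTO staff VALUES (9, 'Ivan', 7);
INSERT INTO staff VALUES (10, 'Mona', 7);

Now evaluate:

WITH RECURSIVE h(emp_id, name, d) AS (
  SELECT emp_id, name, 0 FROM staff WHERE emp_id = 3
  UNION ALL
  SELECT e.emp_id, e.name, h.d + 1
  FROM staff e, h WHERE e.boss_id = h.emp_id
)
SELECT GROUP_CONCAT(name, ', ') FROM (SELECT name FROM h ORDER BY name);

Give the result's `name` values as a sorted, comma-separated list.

Base: emp_id=3 (Alice) at d 0.
Iteration 1: rows with boss_id in {3} -> Xena (id 5, d 1), Judy (id 7, d 1).
Iteration 2: rows with boss_id in {5,7} -> Frank (id 8, d 2), Ivan (id 9, d 2), Mona (id 10, d 2).
Iteration 3: no rows with boss_id in {8,9,10}; recursion stops.

Alice, Frank, Ivan, Judy, Mona, Xena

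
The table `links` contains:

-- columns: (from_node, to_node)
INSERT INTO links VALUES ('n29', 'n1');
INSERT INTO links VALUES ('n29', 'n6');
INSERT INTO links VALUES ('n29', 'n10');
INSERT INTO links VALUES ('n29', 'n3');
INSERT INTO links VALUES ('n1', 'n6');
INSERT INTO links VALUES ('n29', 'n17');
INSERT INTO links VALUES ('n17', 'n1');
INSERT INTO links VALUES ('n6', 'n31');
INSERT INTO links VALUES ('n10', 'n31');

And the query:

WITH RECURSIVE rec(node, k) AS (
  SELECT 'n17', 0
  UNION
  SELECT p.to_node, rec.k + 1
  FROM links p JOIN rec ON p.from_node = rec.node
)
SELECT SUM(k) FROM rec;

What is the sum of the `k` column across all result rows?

Base: (n17, k=0).
Iteration 1: edges from {n17} -> (n1, k=1).
Iteration 2: edges from {n1} -> (n6, k=2).
Iteration 3: edges from {n6} -> (n31, k=3).
Iteration 4: no outgoing edges from {n31}; recursion stops.
SUM(k) = 0 + 1 + 2 + 3 = 6.

6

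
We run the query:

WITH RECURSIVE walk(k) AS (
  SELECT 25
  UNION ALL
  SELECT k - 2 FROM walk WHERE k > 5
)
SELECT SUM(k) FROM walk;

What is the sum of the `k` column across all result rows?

Base: k=25.
Iteration 1: 25 > 5 holds -> k = 25 - 2 = 23.
Iteration 2: 23 > 5 holds -> k = 23 - 2 = 21.
Iteration 3: 21 > 5 holds -> k = 21 - 2 = 19.
Iteration 4: 19 > 5 holds -> k = 19 - 2 = 17.
Iteration 5: 17 > 5 holds -> k = 17 - 2 = 15.
Iteration 6: 15 > 5 holds -> k = 15 - 2 = 13.
Iteration 7: 13 > 5 holds -> k = 13 - 2 = 11.
Iteration 8: 11 > 5 holds -> k = 11 - 2 = 9.
Iteration 9: 9 > 5 holds -> k = 9 - 2 = 7.
Iteration 10: 7 > 5 holds -> k = 7 - 2 = 5.
Iteration 11: 5 > 5 fails; recursion stops.
SUM(k) = 25 + 23 + 21 + 19 + 17 + 15 + 13 + 11 + 9 + 7 + 5 = 165.

165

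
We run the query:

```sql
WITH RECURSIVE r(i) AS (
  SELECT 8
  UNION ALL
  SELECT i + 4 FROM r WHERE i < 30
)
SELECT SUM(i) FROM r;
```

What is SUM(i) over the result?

140

Base: i=8.
Iteration 1: 8 < 30 holds -> i = 8 + 4 = 12.
Iteration 2: 12 < 30 holds -> i = 12 + 4 = 16.
Iteration 3: 16 < 30 holds -> i = 16 + 4 = 20.
Iteration 4: 20 < 30 holds -> i = 20 + 4 = 24.
Iteration 5: 24 < 30 holds -> i = 24 + 4 = 28.
Iteration 6: 28 < 30 holds -> i = 28 + 4 = 32.
Iteration 7: 32 < 30 fails; recursion stops.
SUM(i) = 8 + 12 + 16 + 20 + 24 + 28 + 32 = 140.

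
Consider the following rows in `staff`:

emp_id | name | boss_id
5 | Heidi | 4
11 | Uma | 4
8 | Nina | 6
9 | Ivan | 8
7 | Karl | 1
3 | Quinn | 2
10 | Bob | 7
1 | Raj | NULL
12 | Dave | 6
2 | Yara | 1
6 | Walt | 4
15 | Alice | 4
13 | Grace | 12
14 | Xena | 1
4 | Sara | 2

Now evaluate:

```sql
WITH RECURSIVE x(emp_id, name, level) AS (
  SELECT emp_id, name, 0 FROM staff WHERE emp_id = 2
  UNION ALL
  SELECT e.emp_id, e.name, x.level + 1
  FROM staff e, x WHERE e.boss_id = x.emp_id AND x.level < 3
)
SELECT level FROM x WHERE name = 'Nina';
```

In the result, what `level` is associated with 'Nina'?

3

Base: emp_id=2 (Yara) at level 0.
Iteration 1: rows with boss_id in {2} -> Quinn (id 3, level 1), Sara (id 4, level 1).
Iteration 2: rows with boss_id in {3,4} -> Heidi (id 5, level 2), Walt (id 6, level 2), Uma (id 11, level 2), Alice (id 15, level 2).
Iteration 3: rows with boss_id in {5,6,11,15} -> Nina (id 8, level 3), Dave (id 12, level 3).
Iteration 4: level < 3 fails for all current rows; recursion stops.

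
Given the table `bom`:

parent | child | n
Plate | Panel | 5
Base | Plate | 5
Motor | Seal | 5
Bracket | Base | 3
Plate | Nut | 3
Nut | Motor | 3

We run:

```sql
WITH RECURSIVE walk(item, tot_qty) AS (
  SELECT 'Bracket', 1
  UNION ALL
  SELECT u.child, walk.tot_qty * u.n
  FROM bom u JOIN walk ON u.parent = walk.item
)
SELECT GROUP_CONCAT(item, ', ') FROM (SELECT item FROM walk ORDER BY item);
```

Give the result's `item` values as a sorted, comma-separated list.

Base: (Bracket, tot_qty=1).
Iteration 1: components of {Bracket} -> Base = 1*3 = 3.
Iteration 2: components of {Base} -> Plate = 3*5 = 15.
Iteration 3: components of {Plate} -> Nut = 15*3 = 45, Panel = 15*5 = 75.
Iteration 4: components of {Nut,Panel} -> Motor = 45*3 = 135.
Iteration 5: components of {Motor} -> Seal = 135*5 = 675.
Iteration 6: no further components; recursion stops.

Base, Bracket, Motor, Nut, Panel, Plate, Seal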